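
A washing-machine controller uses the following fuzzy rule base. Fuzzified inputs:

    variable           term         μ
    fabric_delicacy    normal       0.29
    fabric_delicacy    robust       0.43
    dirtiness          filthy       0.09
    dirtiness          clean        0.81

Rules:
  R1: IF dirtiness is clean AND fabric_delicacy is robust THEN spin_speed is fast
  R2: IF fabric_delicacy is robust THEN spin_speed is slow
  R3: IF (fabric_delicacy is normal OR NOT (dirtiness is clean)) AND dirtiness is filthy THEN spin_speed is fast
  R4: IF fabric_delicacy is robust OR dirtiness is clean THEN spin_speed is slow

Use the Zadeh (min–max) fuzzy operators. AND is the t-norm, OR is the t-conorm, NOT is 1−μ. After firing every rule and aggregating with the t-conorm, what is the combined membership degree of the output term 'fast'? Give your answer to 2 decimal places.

0.43

R1: clean=0.81, robust=0.43; AND[min(a, b)] → w = 0.43
R2: robust=0.43 → w = 0.43
R3: (normal=0.29 OR ¬clean=1−0.81=0.19) = 0.29; AND[min(a, b)] with filthy=0.09 → w = 0.09
R4: robust=0.43, clean=0.81; OR[max(a, b)] → w = 0.81
Rules with consequent 'fast': {R1, R3} → strengths 0.43, 0.09
Aggregate via t-conorm [max(a, b)]: 0.43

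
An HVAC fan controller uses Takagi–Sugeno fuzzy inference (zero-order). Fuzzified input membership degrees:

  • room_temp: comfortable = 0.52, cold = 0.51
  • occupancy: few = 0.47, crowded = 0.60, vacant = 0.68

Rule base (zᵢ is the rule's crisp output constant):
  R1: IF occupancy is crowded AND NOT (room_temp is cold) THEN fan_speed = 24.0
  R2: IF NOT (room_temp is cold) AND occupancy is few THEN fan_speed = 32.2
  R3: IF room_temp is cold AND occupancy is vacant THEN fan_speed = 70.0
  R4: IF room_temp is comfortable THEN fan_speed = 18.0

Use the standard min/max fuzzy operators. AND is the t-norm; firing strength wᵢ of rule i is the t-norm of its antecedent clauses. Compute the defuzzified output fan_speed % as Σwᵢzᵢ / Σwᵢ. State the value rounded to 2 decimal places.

R1 (z=24.0): crowded=0.60, ¬cold=1−0.51=0.49; AND[min(a, b)] → w = 0.49
R2 (z=32.2): ¬cold=1−0.51=0.49, few=0.47; AND[min(a, b)] → w = 0.47
R3 (z=70.0): cold=0.51, vacant=0.68; AND[min(a, b)] → w = 0.51
R4 (z=18.0): comfortable=0.52 → w = 0.52
Weighted average = (0.49·24.0 + 0.47·32.2 + 0.51·70.0 + 0.52·18.0) / (0.49 + 0.47 + 0.51 + 0.52)
  = 71.9540 / 1.9900 = 36.16

36.16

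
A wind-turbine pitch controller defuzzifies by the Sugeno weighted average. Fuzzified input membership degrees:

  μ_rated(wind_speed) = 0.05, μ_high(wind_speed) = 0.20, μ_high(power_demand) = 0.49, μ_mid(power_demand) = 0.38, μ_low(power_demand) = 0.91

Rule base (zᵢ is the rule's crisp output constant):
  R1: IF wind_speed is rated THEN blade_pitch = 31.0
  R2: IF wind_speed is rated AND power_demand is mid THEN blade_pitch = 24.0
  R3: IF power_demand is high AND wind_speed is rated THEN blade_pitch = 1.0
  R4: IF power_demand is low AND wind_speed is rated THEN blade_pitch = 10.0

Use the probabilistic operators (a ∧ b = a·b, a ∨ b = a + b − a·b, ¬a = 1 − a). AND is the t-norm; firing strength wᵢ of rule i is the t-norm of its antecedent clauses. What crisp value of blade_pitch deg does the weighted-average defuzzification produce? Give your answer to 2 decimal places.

17.88

R1 (z=31.0): rated=0.05 → w = 0.0500
R2 (z=24.0): rated=0.05, mid=0.38; AND[a·b] → w = 0.0190
R3 (z=1.0): high=0.49, rated=0.05; AND[a·b] → w = 0.0245
R4 (z=10.0): low=0.91, rated=0.05; AND[a·b] → w = 0.0455
Weighted average = (0.0500·31.0 + 0.0190·24.0 + 0.0245·1.0 + 0.0455·10.0) / (0.0500 + 0.0190 + 0.0245 + 0.0455)
  = 2.4855 / 0.1390 = 17.88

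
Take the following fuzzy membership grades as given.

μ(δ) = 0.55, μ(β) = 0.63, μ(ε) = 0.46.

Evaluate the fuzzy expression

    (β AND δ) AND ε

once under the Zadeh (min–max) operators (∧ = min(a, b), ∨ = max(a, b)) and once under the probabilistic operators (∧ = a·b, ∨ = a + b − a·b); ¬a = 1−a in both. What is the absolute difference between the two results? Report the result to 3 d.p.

0.301

Under Zadeh (min–max):
  β AND δ = min(a, b) on (0.63, 0.55) = 0.55
  (β AND δ) AND ε = min(a, b) on (0.55, 0.46) = 0.46
  → value = 0.4600
Under probabilistic:
  β AND δ = a·b on (0.6300, 0.5500) = 0.3465
  (β AND δ) AND ε = a·b on (0.3465, 0.4600) = 0.1594
  → value = 0.1594
|0.4600 − 0.1594| = 0.301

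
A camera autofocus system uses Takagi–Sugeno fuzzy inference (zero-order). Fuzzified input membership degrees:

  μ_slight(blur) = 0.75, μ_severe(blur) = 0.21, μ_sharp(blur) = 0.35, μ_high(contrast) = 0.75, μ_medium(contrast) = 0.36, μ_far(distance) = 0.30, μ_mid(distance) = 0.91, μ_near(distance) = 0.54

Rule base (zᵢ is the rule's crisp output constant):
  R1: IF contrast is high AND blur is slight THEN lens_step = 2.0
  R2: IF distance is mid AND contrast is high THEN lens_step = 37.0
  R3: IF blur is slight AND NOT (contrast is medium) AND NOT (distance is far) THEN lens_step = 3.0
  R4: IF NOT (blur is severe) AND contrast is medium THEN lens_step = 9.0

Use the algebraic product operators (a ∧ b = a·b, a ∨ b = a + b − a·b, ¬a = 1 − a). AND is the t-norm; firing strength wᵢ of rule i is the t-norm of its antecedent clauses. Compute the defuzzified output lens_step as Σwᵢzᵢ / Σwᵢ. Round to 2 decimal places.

16.05

R1 (z=2.0): high=0.75, slight=0.75; AND[a·b] → w = 0.5625
R2 (z=37.0): mid=0.91, high=0.75; AND[a·b] → w = 0.6825
R3 (z=3.0): slight=0.75, ¬medium=1−0.36=0.64, ¬far=1−0.30=0.70; AND[a·b] → w = 0.3360
R4 (z=9.0): ¬severe=1−0.21=0.79, medium=0.36; AND[a·b] → w = 0.2844
Weighted average = (0.5625·2.0 + 0.6825·37.0 + 0.3360·3.0 + 0.2844·9.0) / (0.5625 + 0.6825 + 0.3360 + 0.2844)
  = 29.9451 / 1.8654 = 16.05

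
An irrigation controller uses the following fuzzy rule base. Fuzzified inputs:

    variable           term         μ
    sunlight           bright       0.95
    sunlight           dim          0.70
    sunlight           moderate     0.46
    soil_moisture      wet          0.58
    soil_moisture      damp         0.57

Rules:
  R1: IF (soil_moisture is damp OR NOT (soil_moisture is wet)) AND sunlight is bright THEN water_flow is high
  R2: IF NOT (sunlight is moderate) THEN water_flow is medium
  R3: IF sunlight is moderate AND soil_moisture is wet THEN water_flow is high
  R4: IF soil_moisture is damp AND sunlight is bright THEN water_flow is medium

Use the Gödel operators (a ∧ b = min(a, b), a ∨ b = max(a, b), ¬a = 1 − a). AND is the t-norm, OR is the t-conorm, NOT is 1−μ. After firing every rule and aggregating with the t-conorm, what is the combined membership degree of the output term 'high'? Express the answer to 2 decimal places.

0.57

R1: (damp=0.57 OR ¬wet=1−0.58=0.42) = 0.57; AND[min(a, b)] with bright=0.95 → w = 0.57
R2: ¬moderate=1−0.46=0.54 → w = 0.54
R3: moderate=0.46, wet=0.58; AND[min(a, b)] → w = 0.46
R4: damp=0.57, bright=0.95; AND[min(a, b)] → w = 0.57
Rules with consequent 'high': {R1, R3} → strengths 0.57, 0.46
Aggregate via t-conorm [max(a, b)]: 0.57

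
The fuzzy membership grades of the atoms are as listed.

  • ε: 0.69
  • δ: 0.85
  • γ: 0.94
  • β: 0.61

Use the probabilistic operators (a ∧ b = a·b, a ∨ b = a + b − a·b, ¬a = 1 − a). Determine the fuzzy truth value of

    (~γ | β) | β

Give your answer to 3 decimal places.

0.857

~γ = 1 − 0.9400 = 0.0600
~γ | β = a + b − a·b on (0.0600, 0.6100) = 0.6334
(~γ | β) | β = a + b − a·b on (0.6334, 0.6100) = 0.8570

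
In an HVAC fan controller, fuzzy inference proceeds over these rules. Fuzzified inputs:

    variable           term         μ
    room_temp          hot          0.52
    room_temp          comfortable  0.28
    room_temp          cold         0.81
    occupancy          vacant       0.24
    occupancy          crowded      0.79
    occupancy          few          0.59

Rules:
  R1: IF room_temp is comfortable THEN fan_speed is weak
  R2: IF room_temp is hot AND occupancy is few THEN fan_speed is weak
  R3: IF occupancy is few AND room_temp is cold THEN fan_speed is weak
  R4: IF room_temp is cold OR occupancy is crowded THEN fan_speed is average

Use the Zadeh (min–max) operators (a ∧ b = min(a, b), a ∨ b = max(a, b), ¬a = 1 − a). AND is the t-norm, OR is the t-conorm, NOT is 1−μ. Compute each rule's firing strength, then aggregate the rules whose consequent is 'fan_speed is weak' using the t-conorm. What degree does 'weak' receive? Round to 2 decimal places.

0.59

R1: comfortable=0.28 → w = 0.28
R2: hot=0.52, few=0.59; AND[min(a, b)] → w = 0.52
R3: few=0.59, cold=0.81; AND[min(a, b)] → w = 0.59
R4: cold=0.81, crowded=0.79; OR[max(a, b)] → w = 0.81
Rules with consequent 'weak': {R1, R2, R3} → strengths 0.28, 0.52, 0.59
Aggregate via t-conorm [max(a, b)]: 0.59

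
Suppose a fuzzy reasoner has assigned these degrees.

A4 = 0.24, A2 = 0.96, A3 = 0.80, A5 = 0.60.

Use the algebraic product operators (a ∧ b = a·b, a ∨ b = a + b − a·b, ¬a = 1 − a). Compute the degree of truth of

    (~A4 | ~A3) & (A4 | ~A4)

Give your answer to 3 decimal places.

0.661

~A4 = 1 − 0.2400 = 0.7600
~A3 = 1 − 0.8000 = 0.2000
~A4 | ~A3 = a + b − a·b on (0.7600, 0.2000) = 0.8080
~A4 = 1 − 0.2400 = 0.7600
A4 | ~A4 = a + b − a·b on (0.2400, 0.7600) = 0.8176
(~A4 | ~A3) & (A4 | ~A4) = a·b on (0.8080, 0.8176) = 0.6606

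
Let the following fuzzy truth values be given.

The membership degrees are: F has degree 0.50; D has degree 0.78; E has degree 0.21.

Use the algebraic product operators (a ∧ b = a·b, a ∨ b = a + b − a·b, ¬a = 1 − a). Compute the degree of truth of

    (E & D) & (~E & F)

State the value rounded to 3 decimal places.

0.065

E & D = a·b on (0.2100, 0.7800) = 0.1638
~E = 1 − 0.2100 = 0.7900
~E & F = a·b on (0.7900, 0.5000) = 0.3950
(E & D) & (~E & F) = a·b on (0.1638, 0.3950) = 0.0647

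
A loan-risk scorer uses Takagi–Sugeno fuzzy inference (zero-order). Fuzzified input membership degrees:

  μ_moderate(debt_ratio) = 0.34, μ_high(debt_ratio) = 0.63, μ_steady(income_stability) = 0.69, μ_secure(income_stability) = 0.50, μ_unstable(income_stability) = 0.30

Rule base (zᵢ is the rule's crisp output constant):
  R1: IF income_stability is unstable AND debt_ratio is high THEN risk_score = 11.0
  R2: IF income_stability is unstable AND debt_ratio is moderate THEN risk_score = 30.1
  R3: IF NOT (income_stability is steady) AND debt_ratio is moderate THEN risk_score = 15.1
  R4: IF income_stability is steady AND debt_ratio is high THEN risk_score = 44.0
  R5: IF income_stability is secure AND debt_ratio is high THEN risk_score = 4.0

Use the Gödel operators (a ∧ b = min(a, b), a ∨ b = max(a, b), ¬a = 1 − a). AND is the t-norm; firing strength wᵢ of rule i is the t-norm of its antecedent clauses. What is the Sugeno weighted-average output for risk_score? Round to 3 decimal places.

R1 (z=11.0): unstable=0.30, high=0.63; AND[min(a, b)] → w = 0.30
R2 (z=30.1): unstable=0.30, moderate=0.34; AND[min(a, b)] → w = 0.30
R3 (z=15.1): ¬steady=1−0.69=0.31, moderate=0.34; AND[min(a, b)] → w = 0.31
R4 (z=44.0): steady=0.69, high=0.63; AND[min(a, b)] → w = 0.63
R5 (z=4.0): secure=0.50, high=0.63; AND[min(a, b)] → w = 0.50
Weighted average = (0.30·11.0 + 0.30·30.1 + 0.31·15.1 + 0.63·44.0 + 0.50·4.0) / (0.30 + 0.30 + 0.31 + 0.63 + 0.50)
  = 46.7310 / 2.0400 = 22.907

22.907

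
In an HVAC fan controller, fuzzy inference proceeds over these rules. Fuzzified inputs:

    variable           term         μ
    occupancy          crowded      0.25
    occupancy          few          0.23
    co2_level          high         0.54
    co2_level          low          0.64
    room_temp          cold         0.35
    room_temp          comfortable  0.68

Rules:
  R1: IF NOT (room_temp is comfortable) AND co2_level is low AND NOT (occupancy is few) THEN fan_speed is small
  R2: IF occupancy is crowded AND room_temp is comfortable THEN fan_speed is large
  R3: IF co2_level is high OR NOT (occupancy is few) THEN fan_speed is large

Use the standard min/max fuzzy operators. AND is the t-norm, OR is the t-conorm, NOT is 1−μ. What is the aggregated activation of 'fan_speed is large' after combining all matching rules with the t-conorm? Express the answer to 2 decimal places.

R1: ¬comfortable=1−0.68=0.32, low=0.64, ¬few=1−0.23=0.77; AND[min(a, b)] → w = 0.32
R2: crowded=0.25, comfortable=0.68; AND[min(a, b)] → w = 0.25
R3: high=0.54, ¬few=1−0.23=0.77; OR[max(a, b)] → w = 0.77
Rules with consequent 'large': {R2, R3} → strengths 0.25, 0.77
Aggregate via t-conorm [max(a, b)]: 0.77

0.77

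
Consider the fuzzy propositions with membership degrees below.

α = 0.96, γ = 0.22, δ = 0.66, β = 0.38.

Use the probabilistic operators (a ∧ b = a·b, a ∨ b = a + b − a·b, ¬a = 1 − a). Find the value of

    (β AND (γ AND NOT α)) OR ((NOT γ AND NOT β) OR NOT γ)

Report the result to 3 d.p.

NOT α = 1 − 0.9600 = 0.0400
γ AND NOT α = a·b on (0.2200, 0.0400) = 0.0088
β AND (γ AND NOT α) = a·b on (0.3800, 0.0088) = 0.0033
NOT γ = 1 − 0.2200 = 0.7800
NOT β = 1 − 0.3800 = 0.6200
NOT γ AND NOT β = a·b on (0.7800, 0.6200) = 0.4836
NOT γ = 1 − 0.2200 = 0.7800
(NOT γ AND NOT β) OR NOT γ = a + b − a·b on (0.4836, 0.7800) = 0.8864
(β AND (γ AND NOT α)) OR ((NOT γ AND NOT β) OR NOT γ) = a + b − a·b on (0.0033, 0.8864) = 0.8868

0.887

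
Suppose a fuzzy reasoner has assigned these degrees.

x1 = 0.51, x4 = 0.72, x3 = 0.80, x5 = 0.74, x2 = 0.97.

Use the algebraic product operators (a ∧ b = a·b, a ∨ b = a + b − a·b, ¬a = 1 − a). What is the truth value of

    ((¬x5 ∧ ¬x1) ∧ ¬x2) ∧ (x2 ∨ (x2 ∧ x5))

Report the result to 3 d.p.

¬x5 = 1 − 0.7400 = 0.2600
¬x1 = 1 − 0.5100 = 0.4900
¬x5 ∧ ¬x1 = a·b on (0.2600, 0.4900) = 0.1274
¬x2 = 1 − 0.9700 = 0.0300
(¬x5 ∧ ¬x1) ∧ ¬x2 = a·b on (0.1274, 0.0300) = 0.0038
x2 ∧ x5 = a·b on (0.9700, 0.7400) = 0.7178
x2 ∨ (x2 ∧ x5) = a + b − a·b on (0.9700, 0.7178) = 0.9915
((¬x5 ∧ ¬x1) ∧ ¬x2) ∧ (x2 ∨ (x2 ∧ x5)) = a·b on (0.0038, 0.9915) = 0.0038

0.004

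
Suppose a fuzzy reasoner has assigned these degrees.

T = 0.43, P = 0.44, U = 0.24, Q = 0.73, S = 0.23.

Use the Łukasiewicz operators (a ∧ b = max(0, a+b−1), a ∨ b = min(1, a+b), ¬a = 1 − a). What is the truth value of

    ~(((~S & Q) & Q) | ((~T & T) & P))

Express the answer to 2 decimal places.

0.77

~S = 1 − 0.23 = 0.77
~S & Q = max(0, a+b−1) on (0.77, 0.73) = 0.50
(~S & Q) & Q = max(0, a+b−1) on (0.50, 0.73) = 0.23
~T = 1 − 0.43 = 0.57
~T & T = max(0, a+b−1) on (0.57, 0.43) = 0.00
(~T & T) & P = max(0, a+b−1) on (0.00, 0.44) = 0.00
((~S & Q) & Q) | ((~T & T) & P) = min(1, a+b) on (0.23, 0.00) = 0.23
~(((~S & Q) & Q) | ((~T & T) & P)) = 1 − 0.23 = 0.77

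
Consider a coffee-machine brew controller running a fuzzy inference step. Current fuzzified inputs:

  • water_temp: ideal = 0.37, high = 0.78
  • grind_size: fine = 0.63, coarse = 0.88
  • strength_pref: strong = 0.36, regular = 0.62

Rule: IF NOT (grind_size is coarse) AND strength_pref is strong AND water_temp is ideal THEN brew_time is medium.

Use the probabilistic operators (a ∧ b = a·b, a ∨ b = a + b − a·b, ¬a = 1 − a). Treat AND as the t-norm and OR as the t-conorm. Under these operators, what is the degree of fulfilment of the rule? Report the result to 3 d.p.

firing strength: ¬coarse=1−0.88=0.12, strong=0.36, ideal=0.37; AND[a·b] → w = 0.0160

0.016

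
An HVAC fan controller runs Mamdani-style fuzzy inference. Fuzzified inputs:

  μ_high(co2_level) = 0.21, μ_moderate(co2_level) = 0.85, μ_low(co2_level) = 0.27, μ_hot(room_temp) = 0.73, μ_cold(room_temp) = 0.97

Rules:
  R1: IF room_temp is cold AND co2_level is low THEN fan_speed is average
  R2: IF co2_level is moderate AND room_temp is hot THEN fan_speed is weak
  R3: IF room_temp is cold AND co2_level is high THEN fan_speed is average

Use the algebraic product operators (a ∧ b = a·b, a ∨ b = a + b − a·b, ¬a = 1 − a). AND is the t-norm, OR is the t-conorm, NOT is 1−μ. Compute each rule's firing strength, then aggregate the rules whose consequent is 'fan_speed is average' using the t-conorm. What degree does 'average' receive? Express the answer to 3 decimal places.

0.412

R1: cold=0.97, low=0.27; AND[a·b] → w = 0.2619
R2: moderate=0.85, hot=0.73; AND[a·b] → w = 0.6205
R3: cold=0.97, high=0.21; AND[a·b] → w = 0.2037
Rules with consequent 'average': {R1, R3} → strengths 0.2619, 0.2037
Aggregate via t-conorm [a + b − a·b]: 0.4123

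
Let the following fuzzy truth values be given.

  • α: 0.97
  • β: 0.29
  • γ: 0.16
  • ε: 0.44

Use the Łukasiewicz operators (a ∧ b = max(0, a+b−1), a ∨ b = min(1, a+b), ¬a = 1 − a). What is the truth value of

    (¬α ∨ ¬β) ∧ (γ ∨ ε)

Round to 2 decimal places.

0.34

¬α = 1 − 0.97 = 0.03
¬β = 1 − 0.29 = 0.71
¬α ∨ ¬β = min(1, a+b) on (0.03, 0.71) = 0.74
γ ∨ ε = min(1, a+b) on (0.16, 0.44) = 0.60
(¬α ∨ ¬β) ∧ (γ ∨ ε) = max(0, a+b−1) on (0.74, 0.60) = 0.34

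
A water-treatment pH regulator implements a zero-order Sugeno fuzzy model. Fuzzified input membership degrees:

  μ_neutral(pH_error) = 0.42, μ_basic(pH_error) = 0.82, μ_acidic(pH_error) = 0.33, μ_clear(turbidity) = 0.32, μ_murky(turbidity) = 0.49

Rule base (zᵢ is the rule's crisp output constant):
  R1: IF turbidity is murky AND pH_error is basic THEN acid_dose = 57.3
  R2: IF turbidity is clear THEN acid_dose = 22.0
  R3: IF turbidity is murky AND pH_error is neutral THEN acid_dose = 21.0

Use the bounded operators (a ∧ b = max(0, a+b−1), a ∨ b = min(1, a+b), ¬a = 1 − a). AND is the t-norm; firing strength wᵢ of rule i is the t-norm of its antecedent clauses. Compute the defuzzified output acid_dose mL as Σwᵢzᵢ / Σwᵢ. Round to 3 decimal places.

39.370

R1 (z=57.3): murky=0.49, basic=0.82; AND[max(0, a+b−1)] → w = 0.31
R2 (z=22.0): clear=0.32 → w = 0.32
R3 (z=21.0): murky=0.49, neutral=0.42; AND[max(0, a+b−1)] → w = 0.00
Weighted average = (0.31·57.3 + 0.32·22.0 + 0.00·21.0) / (0.31 + 0.32 + 0.00)
  = 24.8030 / 0.6300 = 39.370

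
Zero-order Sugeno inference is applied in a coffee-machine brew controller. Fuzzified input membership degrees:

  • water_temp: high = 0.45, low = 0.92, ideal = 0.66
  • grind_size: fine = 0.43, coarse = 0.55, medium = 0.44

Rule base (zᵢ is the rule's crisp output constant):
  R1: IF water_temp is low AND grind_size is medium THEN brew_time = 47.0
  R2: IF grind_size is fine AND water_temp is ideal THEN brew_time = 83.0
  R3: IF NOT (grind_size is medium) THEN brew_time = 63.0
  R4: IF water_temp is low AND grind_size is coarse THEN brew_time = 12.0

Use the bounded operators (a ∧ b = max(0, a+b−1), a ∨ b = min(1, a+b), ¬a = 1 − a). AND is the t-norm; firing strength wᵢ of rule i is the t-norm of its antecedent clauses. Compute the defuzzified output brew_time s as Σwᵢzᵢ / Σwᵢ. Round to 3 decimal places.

R1 (z=47.0): low=0.92, medium=0.44; AND[max(0, a+b−1)] → w = 0.36
R2 (z=83.0): fine=0.43, ideal=0.66; AND[max(0, a+b−1)] → w = 0.09
R3 (z=63.0): ¬medium=1−0.44=0.56 → w = 0.56
R4 (z=12.0): low=0.92, coarse=0.55; AND[max(0, a+b−1)] → w = 0.47
Weighted average = (0.36·47.0 + 0.09·83.0 + 0.56·63.0 + 0.47·12.0) / (0.36 + 0.09 + 0.56 + 0.47)
  = 65.3100 / 1.4800 = 44.128

44.128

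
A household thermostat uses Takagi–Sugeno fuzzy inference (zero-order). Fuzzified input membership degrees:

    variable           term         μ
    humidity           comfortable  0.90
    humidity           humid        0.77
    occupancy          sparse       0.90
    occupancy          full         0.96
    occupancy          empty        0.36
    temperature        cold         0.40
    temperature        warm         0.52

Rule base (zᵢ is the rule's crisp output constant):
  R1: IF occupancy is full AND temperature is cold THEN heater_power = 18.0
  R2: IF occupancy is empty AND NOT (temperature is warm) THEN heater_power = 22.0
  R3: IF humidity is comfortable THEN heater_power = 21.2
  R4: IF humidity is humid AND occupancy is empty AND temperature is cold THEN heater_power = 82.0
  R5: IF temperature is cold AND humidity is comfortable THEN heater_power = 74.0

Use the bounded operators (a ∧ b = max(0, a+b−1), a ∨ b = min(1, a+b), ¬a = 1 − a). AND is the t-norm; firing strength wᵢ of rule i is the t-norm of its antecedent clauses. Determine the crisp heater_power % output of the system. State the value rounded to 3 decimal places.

30.615

R1 (z=18.0): full=0.96, cold=0.40; AND[max(0, a+b−1)] → w = 0.36
R2 (z=22.0): empty=0.36, ¬warm=1−0.52=0.48; AND[max(0, a+b−1)] → w = 0.00
R3 (z=21.2): comfortable=0.90 → w = 0.90
R4 (z=82.0): humid=0.77, empty=0.36, cold=0.40; AND[max(0, a+b−1)] → w = 0.00
R5 (z=74.0): cold=0.40, comfortable=0.90; AND[max(0, a+b−1)] → w = 0.30
Weighted average = (0.36·18.0 + 0.00·22.0 + 0.90·21.2 + 0.00·82.0 + 0.30·74.0) / (0.36 + 0.00 + 0.90 + 0.00 + 0.30)
  = 47.7600 / 1.5600 = 30.615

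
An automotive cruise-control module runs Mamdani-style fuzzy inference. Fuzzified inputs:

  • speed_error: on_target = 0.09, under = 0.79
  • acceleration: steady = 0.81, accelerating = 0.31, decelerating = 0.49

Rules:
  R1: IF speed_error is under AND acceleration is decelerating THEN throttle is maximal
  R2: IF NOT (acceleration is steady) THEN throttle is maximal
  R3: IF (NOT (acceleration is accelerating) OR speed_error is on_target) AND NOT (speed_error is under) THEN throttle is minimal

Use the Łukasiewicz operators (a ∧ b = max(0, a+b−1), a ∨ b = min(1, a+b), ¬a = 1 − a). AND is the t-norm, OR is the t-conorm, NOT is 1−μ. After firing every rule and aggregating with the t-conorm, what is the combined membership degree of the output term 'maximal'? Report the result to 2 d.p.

0.47

R1: under=0.79, decelerating=0.49; AND[max(0, a+b−1)] → w = 0.28
R2: ¬steady=1−0.81=0.19 → w = 0.19
R3: (¬accelerating=1−0.31=0.69 OR on_target=0.09) = 0.78; AND[max(0, a+b−1)] with ¬under=1−0.79=0.21 → w = 0.00
Rules with consequent 'maximal': {R1, R2} → strengths 0.28, 0.19
Aggregate via t-conorm [min(1, a+b)]: 0.47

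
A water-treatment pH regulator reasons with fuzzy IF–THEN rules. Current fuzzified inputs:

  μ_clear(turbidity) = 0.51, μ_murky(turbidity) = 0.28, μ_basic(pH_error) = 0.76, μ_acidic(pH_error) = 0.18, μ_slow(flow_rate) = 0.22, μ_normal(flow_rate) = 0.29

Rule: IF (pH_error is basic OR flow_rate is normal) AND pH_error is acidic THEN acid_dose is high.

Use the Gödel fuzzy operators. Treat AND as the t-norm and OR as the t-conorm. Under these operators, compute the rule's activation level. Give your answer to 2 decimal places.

0.18

firing strength: (basic=0.76 OR normal=0.29) = 0.76; AND[min(a, b)] with acidic=0.18 → w = 0.18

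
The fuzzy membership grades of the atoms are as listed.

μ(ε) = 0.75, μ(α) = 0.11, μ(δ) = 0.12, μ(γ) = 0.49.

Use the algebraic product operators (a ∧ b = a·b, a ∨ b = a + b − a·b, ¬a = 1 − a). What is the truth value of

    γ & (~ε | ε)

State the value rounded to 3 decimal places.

~ε = 1 − 0.7500 = 0.2500
~ε | ε = a + b − a·b on (0.2500, 0.7500) = 0.8125
γ & (~ε | ε) = a·b on (0.4900, 0.8125) = 0.3981

0.398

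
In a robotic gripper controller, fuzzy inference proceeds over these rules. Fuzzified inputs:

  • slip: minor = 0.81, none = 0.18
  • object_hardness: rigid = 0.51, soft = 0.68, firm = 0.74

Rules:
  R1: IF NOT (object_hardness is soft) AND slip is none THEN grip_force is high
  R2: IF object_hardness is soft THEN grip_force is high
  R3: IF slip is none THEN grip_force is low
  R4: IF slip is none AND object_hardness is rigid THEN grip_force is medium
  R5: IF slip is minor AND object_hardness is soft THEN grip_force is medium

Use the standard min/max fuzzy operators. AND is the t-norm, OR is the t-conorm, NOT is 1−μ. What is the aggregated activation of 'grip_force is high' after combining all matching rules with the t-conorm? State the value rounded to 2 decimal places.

R1: ¬soft=1−0.68=0.32, none=0.18; AND[min(a, b)] → w = 0.18
R2: soft=0.68 → w = 0.68
R3: none=0.18 → w = 0.18
R4: none=0.18, rigid=0.51; AND[min(a, b)] → w = 0.18
R5: minor=0.81, soft=0.68; AND[min(a, b)] → w = 0.68
Rules with consequent 'high': {R1, R2} → strengths 0.18, 0.68
Aggregate via t-conorm [max(a, b)]: 0.68

0.68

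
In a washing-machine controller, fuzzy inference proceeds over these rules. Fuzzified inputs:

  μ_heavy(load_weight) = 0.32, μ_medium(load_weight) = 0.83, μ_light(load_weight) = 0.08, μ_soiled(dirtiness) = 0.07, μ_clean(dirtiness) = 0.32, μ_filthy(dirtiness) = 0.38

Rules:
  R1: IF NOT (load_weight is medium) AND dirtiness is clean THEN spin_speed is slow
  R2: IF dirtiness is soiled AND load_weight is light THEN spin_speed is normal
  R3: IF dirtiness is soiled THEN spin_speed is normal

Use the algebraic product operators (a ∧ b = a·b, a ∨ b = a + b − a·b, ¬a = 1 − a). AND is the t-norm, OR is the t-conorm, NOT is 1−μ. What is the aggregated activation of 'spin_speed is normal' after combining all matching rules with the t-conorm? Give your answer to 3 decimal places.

0.075

R1: ¬medium=1−0.83=0.17, clean=0.32; AND[a·b] → w = 0.0544
R2: soiled=0.07, light=0.08; AND[a·b] → w = 0.0056
R3: soiled=0.07 → w = 0.0700
Rules with consequent 'normal': {R2, R3} → strengths 0.0056, 0.0700
Aggregate via t-conorm [a + b − a·b]: 0.0752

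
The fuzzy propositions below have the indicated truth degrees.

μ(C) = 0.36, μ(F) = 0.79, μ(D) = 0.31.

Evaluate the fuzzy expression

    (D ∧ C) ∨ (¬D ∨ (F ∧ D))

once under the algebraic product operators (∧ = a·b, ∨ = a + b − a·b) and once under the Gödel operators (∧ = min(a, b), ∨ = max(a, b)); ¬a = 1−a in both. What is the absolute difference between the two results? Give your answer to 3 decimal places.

Under algebraic product:
  D ∧ C = a·b on (0.3100, 0.3600) = 0.1116
  ¬D = 1 − 0.3100 = 0.6900
  F ∧ D = a·b on (0.7900, 0.3100) = 0.2449
  ¬D ∨ (F ∧ D) = a + b − a·b on (0.6900, 0.2449) = 0.7659
  (D ∧ C) ∨ (¬D ∨ (F ∧ D)) = a + b − a·b on (0.1116, 0.7659) = 0.7920
  → value = 0.7920
Under Gödel:
  D ∧ C = min(a, b) on (0.31, 0.36) = 0.31
  ¬D = 1 − 0.31 = 0.69
  F ∧ D = min(a, b) on (0.79, 0.31) = 0.31
  ¬D ∨ (F ∧ D) = max(a, b) on (0.69, 0.31) = 0.69
  (D ∧ C) ∨ (¬D ∨ (F ∧ D)) = max(a, b) on (0.31, 0.69) = 0.69
  → value = 0.6900
|0.7920 − 0.6900| = 0.102

0.102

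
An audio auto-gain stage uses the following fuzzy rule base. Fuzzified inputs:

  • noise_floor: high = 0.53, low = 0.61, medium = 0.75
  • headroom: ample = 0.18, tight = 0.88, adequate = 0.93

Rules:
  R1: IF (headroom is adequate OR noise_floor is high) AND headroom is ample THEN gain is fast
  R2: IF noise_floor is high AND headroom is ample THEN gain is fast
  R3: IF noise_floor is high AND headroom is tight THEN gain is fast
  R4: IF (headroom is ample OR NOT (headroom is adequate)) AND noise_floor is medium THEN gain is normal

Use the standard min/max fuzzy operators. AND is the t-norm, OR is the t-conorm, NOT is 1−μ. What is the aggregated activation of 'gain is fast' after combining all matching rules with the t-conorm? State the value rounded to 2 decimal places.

0.53

R1: (adequate=0.93 OR high=0.53) = 0.93; AND[min(a, b)] with ample=0.18 → w = 0.18
R2: high=0.53, ample=0.18; AND[min(a, b)] → w = 0.18
R3: high=0.53, tight=0.88; AND[min(a, b)] → w = 0.53
R4: (ample=0.18 OR ¬adequate=1−0.93=0.07) = 0.18; AND[min(a, b)] with medium=0.75 → w = 0.18
Rules with consequent 'fast': {R1, R2, R3} → strengths 0.18, 0.18, 0.53
Aggregate via t-conorm [max(a, b)]: 0.53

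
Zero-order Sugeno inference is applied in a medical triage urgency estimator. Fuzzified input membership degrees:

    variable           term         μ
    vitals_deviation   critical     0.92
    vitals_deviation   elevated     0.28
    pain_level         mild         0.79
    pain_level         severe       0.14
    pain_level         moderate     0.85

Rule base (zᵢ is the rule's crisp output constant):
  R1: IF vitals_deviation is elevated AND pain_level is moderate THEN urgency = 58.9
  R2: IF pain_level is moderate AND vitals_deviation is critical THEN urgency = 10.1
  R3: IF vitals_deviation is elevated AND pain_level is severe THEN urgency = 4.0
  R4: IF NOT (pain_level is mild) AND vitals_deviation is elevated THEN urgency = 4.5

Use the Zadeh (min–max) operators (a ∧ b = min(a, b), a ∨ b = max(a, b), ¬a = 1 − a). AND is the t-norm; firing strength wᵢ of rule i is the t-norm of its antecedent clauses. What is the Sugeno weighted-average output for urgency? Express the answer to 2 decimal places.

17.96

R1 (z=58.9): elevated=0.28, moderate=0.85; AND[min(a, b)] → w = 0.28
R2 (z=10.1): moderate=0.85, critical=0.92; AND[min(a, b)] → w = 0.85
R3 (z=4.0): elevated=0.28, severe=0.14; AND[min(a, b)] → w = 0.14
R4 (z=4.5): ¬mild=1−0.79=0.21, elevated=0.28; AND[min(a, b)] → w = 0.21
Weighted average = (0.28·58.9 + 0.85·10.1 + 0.14·4.0 + 0.21·4.5) / (0.28 + 0.85 + 0.14 + 0.21)
  = 26.5820 / 1.4800 = 17.96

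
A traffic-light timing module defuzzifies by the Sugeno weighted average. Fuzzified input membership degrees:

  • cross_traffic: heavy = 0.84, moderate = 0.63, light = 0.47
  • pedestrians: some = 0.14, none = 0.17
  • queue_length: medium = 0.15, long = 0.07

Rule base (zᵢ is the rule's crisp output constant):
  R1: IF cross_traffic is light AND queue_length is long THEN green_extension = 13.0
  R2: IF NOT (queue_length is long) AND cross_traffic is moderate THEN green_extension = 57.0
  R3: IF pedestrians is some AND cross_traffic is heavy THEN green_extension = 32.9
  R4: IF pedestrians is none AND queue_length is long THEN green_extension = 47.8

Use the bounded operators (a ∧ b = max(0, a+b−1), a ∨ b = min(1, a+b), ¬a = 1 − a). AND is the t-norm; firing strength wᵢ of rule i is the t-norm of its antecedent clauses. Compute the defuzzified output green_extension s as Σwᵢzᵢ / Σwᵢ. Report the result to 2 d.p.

57.00

R1 (z=13.0): light=0.47, long=0.07; AND[max(0, a+b−1)] → w = 0.00
R2 (z=57.0): ¬long=1−0.07=0.93, moderate=0.63; AND[max(0, a+b−1)] → w = 0.56
R3 (z=32.9): some=0.14, heavy=0.84; AND[max(0, a+b−1)] → w = 0.00
R4 (z=47.8): none=0.17, long=0.07; AND[max(0, a+b−1)] → w = 0.00
Weighted average = (0.00·13.0 + 0.56·57.0 + 0.00·32.9 + 0.00·47.8) / (0.00 + 0.56 + 0.00 + 0.00)
  = 31.9200 / 0.5600 = 57.00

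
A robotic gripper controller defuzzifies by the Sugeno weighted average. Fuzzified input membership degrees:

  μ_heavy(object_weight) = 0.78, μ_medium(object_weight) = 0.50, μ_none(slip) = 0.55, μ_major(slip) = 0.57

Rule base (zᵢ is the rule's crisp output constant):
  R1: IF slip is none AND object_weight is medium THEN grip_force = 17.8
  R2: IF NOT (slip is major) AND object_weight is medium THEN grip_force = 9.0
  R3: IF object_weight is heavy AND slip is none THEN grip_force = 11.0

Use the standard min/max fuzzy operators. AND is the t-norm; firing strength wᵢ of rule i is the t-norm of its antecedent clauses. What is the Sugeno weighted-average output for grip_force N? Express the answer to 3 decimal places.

R1 (z=17.8): none=0.55, medium=0.50; AND[min(a, b)] → w = 0.50
R2 (z=9.0): ¬major=1−0.57=0.43, medium=0.50; AND[min(a, b)] → w = 0.43
R3 (z=11.0): heavy=0.78, none=0.55; AND[min(a, b)] → w = 0.55
Weighted average = (0.50·17.8 + 0.43·9.0 + 0.55·11.0) / (0.50 + 0.43 + 0.55)
  = 18.8200 / 1.4800 = 12.716

12.716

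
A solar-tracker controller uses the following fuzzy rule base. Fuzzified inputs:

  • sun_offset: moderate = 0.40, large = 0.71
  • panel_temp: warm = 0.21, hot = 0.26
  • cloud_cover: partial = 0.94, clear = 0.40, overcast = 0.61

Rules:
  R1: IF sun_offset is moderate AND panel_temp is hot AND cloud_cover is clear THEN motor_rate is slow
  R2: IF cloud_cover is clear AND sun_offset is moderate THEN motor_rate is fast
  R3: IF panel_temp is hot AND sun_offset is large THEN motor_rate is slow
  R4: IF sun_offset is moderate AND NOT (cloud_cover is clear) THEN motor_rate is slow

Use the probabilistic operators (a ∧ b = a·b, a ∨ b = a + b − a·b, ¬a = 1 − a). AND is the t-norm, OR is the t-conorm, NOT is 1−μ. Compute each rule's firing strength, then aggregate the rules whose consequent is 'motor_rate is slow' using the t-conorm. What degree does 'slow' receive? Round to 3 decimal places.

0.406

R1: moderate=0.40, hot=0.26, clear=0.40; AND[a·b] → w = 0.0416
R2: clear=0.40, moderate=0.40; AND[a·b] → w = 0.1600
R3: hot=0.26, large=0.71; AND[a·b] → w = 0.1846
R4: moderate=0.40, ¬clear=1−0.40=0.60; AND[a·b] → w = 0.2400
Rules with consequent 'slow': {R1, R3, R4} → strengths 0.0416, 0.1846, 0.2400
Aggregate via t-conorm [a + b − a·b]: 0.4061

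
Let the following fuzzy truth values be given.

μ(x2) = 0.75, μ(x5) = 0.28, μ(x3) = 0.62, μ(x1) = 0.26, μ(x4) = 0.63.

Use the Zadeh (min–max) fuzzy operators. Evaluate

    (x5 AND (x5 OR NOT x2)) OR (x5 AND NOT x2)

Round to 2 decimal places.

0.28

NOT x2 = 1 − 0.75 = 0.25
x5 OR NOT x2 = max(a, b) on (0.28, 0.25) = 0.28
x5 AND (x5 OR NOT x2) = min(a, b) on (0.28, 0.28) = 0.28
NOT x2 = 1 − 0.75 = 0.25
x5 AND NOT x2 = min(a, b) on (0.28, 0.25) = 0.25
(x5 AND (x5 OR NOT x2)) OR (x5 AND NOT x2) = max(a, b) on (0.28, 0.25) = 0.28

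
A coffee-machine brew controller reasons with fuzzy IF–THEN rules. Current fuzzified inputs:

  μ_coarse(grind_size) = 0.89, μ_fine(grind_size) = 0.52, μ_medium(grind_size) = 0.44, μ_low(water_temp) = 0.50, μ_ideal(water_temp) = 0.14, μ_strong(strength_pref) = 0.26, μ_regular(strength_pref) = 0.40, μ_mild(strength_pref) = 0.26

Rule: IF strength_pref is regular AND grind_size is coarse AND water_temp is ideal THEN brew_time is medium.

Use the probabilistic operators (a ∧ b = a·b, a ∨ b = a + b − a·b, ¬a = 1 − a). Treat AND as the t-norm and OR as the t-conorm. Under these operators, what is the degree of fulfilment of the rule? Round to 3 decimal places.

firing strength: regular=0.40, coarse=0.89, ideal=0.14; AND[a·b] → w = 0.0498

0.050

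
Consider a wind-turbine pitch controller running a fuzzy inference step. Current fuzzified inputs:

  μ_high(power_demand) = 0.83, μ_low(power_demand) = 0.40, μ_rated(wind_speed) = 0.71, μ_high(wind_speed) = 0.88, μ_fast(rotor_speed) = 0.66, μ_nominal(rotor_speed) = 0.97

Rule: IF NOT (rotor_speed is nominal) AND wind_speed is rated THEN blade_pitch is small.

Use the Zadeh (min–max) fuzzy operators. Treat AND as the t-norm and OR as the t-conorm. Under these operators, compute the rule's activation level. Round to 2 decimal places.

0.03

firing strength: ¬nominal=1−0.97=0.03, rated=0.71; AND[min(a, b)] → w = 0.03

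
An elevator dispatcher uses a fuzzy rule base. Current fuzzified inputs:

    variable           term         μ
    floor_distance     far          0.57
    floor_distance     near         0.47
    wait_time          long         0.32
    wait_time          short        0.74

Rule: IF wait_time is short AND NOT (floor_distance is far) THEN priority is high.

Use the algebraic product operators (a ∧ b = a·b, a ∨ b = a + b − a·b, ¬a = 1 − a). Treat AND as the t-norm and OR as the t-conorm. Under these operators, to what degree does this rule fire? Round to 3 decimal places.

firing strength: short=0.74, ¬far=1−0.57=0.43; AND[a·b] → w = 0.3182

0.318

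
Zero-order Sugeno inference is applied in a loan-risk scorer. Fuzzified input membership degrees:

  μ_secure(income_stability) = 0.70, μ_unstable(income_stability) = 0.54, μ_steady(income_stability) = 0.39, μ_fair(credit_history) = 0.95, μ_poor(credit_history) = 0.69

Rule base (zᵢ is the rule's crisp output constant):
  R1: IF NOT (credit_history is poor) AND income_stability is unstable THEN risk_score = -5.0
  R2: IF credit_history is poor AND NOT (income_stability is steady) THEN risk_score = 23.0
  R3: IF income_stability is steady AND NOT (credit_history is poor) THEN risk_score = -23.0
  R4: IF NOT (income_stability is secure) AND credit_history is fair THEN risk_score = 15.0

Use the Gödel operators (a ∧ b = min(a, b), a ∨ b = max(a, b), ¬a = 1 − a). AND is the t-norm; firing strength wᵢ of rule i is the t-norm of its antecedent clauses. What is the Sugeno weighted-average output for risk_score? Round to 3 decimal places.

R1 (z=-5.0): ¬poor=1−0.69=0.31, unstable=0.54; AND[min(a, b)] → w = 0.31
R2 (z=23.0): poor=0.69, ¬steady=1−0.39=0.61; AND[min(a, b)] → w = 0.61
R3 (z=-23.0): steady=0.39, ¬poor=1−0.69=0.31; AND[min(a, b)] → w = 0.31
R4 (z=15.0): ¬secure=1−0.70=0.30, fair=0.95; AND[min(a, b)] → w = 0.30
Weighted average = (0.31·-5.0 + 0.61·23.0 + 0.31·-23.0 + 0.30·15.0) / (0.31 + 0.61 + 0.31 + 0.30)
  = 9.8500 / 1.5300 = 6.438

6.438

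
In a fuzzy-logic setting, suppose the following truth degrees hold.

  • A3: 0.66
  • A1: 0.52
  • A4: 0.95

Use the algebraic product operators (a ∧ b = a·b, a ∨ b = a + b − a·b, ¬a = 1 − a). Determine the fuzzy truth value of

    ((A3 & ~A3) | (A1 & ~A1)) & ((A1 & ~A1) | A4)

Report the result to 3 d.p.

0.402

~A3 = 1 − 0.6600 = 0.3400
A3 & ~A3 = a·b on (0.6600, 0.3400) = 0.2244
~A1 = 1 − 0.5200 = 0.4800
A1 & ~A1 = a·b on (0.5200, 0.4800) = 0.2496
(A3 & ~A3) | (A1 & ~A1) = a + b − a·b on (0.2244, 0.2496) = 0.4180
~A1 = 1 − 0.5200 = 0.4800
A1 & ~A1 = a·b on (0.5200, 0.4800) = 0.2496
(A1 & ~A1) | A4 = a + b − a·b on (0.2496, 0.9500) = 0.9625
((A3 & ~A3) | (A1 & ~A1)) & ((A1 & ~A1) | A4) = a·b on (0.4180, 0.9625) = 0.4023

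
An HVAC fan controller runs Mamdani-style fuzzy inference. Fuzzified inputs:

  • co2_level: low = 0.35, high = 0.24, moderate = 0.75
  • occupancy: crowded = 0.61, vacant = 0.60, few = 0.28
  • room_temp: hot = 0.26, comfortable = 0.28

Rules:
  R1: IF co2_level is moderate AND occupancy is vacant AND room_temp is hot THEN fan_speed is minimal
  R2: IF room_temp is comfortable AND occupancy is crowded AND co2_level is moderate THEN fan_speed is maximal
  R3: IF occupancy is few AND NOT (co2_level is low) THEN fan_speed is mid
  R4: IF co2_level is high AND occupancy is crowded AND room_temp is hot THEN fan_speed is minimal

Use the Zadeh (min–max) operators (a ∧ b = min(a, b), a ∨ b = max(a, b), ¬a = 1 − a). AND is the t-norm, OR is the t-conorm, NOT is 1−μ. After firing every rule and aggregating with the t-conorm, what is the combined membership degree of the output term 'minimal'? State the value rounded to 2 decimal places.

0.26

R1: moderate=0.75, vacant=0.60, hot=0.26; AND[min(a, b)] → w = 0.26
R2: comfortable=0.28, crowded=0.61, moderate=0.75; AND[min(a, b)] → w = 0.28
R3: few=0.28, ¬low=1−0.35=0.65; AND[min(a, b)] → w = 0.28
R4: high=0.24, crowded=0.61, hot=0.26; AND[min(a, b)] → w = 0.24
Rules with consequent 'minimal': {R1, R4} → strengths 0.26, 0.24
Aggregate via t-conorm [max(a, b)]: 0.26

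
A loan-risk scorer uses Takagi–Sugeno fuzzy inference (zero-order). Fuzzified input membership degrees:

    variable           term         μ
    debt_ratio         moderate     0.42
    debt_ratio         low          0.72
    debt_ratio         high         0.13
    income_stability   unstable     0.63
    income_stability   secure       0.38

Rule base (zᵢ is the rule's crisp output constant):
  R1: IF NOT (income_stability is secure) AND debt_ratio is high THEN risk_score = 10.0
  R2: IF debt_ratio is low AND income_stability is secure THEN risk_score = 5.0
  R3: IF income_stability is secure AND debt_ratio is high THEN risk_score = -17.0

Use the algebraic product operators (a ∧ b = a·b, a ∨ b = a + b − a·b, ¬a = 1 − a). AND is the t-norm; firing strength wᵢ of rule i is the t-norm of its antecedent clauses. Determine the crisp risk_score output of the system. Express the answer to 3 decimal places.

3.306

R1 (z=10.0): ¬secure=1−0.38=0.62, high=0.13; AND[a·b] → w = 0.0806
R2 (z=5.0): low=0.72, secure=0.38; AND[a·b] → w = 0.2736
R3 (z=-17.0): secure=0.38, high=0.13; AND[a·b] → w = 0.0494
Weighted average = (0.0806·10.0 + 0.2736·5.0 + 0.0494·-17.0) / (0.0806 + 0.2736 + 0.0494)
  = 1.3342 / 0.4036 = 3.306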